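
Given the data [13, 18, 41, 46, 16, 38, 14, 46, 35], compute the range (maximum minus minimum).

33

Step 1: Identify the maximum value: max = 46
Step 2: Identify the minimum value: min = 13
Step 3: Range = max - min = 46 - 13 = 33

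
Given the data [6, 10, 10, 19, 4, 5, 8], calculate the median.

8

Step 1: Sort the data in ascending order: [4, 5, 6, 8, 10, 10, 19]
Step 2: The number of values is n = 7.
Step 3: Since n is odd, the median is the middle value at position 4: 8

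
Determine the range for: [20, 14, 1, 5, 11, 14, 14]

19

Step 1: Identify the maximum value: max = 20
Step 2: Identify the minimum value: min = 1
Step 3: Range = max - min = 20 - 1 = 19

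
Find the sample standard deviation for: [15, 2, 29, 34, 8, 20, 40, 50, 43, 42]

16.3098

Step 1: Compute the mean: 28.3
Step 2: Sum of squared deviations from the mean: 2394.1
Step 3: Sample variance = 2394.1 / 9 = 266.0111
Step 4: Standard deviation = sqrt(266.0111) = 16.3098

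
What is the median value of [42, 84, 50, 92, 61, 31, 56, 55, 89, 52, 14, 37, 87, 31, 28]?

52

Step 1: Sort the data in ascending order: [14, 28, 31, 31, 37, 42, 50, 52, 55, 56, 61, 84, 87, 89, 92]
Step 2: The number of values is n = 15.
Step 3: Since n is odd, the median is the middle value at position 8: 52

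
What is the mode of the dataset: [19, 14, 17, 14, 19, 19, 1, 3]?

19

Step 1: Count the frequency of each value:
  1: appears 1 time(s)
  3: appears 1 time(s)
  14: appears 2 time(s)
  17: appears 1 time(s)
  19: appears 3 time(s)
Step 2: The value 19 appears most frequently (3 times).
Step 3: Mode = 19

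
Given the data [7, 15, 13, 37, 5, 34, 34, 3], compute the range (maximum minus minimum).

34

Step 1: Identify the maximum value: max = 37
Step 2: Identify the minimum value: min = 3
Step 3: Range = max - min = 37 - 3 = 34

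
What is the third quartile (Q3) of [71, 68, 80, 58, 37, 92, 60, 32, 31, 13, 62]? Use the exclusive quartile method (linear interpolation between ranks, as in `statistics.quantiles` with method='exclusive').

71

Step 1: Sort the data: [13, 31, 32, 37, 58, 60, 62, 68, 71, 80, 92]
Step 2: n = 11
Step 3: Using the exclusive quartile method:
  Q1 = 32
  Q2 (median) = 60
  Q3 = 71
  IQR = Q3 - Q1 = 71 - 32 = 39
Step 4: Q3 = 71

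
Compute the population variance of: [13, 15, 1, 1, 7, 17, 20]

50.2449

Step 1: Compute the mean: (13 + 15 + 1 + 1 + 7 + 17 + 20) / 7 = 10.5714
Step 2: Compute squared deviations from the mean:
  (13 - 10.5714)^2 = 5.898
  (15 - 10.5714)^2 = 19.6122
  (1 - 10.5714)^2 = 91.6122
  (1 - 10.5714)^2 = 91.6122
  (7 - 10.5714)^2 = 12.7551
  (17 - 10.5714)^2 = 41.3265
  (20 - 10.5714)^2 = 88.898
Step 3: Sum of squared deviations = 351.7143
Step 4: Population variance = 351.7143 / 7 = 50.2449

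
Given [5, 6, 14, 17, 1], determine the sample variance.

44.3

Step 1: Compute the mean: (5 + 6 + 14 + 17 + 1) / 5 = 8.6
Step 2: Compute squared deviations from the mean:
  (5 - 8.6)^2 = 12.96
  (6 - 8.6)^2 = 6.76
  (14 - 8.6)^2 = 29.16
  (17 - 8.6)^2 = 70.56
  (1 - 8.6)^2 = 57.76
Step 3: Sum of squared deviations = 177.2
Step 4: Sample variance = 177.2 / 4 = 44.3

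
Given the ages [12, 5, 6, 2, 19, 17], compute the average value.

10.1667

Step 1: Sum all values: 12 + 5 + 6 + 2 + 19 + 17 = 61
Step 2: Count the number of values: n = 6
Step 3: Mean = sum / n = 61 / 6 = 10.1667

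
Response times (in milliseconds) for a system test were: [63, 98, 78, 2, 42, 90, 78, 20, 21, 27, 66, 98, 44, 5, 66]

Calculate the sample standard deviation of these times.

32.7353

Step 1: Compute the mean: 53.2
Step 2: Sum of squared deviations from the mean: 15002.4
Step 3: Sample variance = 15002.4 / 14 = 1071.6
Step 4: Standard deviation = sqrt(1071.6) = 32.7353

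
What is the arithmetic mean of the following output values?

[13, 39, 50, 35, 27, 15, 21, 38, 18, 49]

30.5

Step 1: Sum all values: 13 + 39 + 50 + 35 + 27 + 15 + 21 + 38 + 18 + 49 = 305
Step 2: Count the number of values: n = 10
Step 3: Mean = sum / n = 305 / 10 = 30.5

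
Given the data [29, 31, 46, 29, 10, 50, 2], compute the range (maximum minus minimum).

48

Step 1: Identify the maximum value: max = 50
Step 2: Identify the minimum value: min = 2
Step 3: Range = max - min = 50 - 2 = 48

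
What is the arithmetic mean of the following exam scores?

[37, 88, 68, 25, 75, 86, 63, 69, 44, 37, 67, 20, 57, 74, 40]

56.6667

Step 1: Sum all values: 37 + 88 + 68 + 25 + 75 + 86 + 63 + 69 + 44 + 37 + 67 + 20 + 57 + 74 + 40 = 850
Step 2: Count the number of values: n = 15
Step 3: Mean = sum / n = 850 / 15 = 56.6667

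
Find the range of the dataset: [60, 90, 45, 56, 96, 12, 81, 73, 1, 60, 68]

95

Step 1: Identify the maximum value: max = 96
Step 2: Identify the minimum value: min = 1
Step 3: Range = max - min = 96 - 1 = 95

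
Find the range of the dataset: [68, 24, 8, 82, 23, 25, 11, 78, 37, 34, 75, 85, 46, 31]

77

Step 1: Identify the maximum value: max = 85
Step 2: Identify the minimum value: min = 8
Step 3: Range = max - min = 85 - 8 = 77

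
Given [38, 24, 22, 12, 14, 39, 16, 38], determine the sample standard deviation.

11.426

Step 1: Compute the mean: 25.375
Step 2: Sum of squared deviations from the mean: 913.875
Step 3: Sample variance = 913.875 / 7 = 130.5536
Step 4: Standard deviation = sqrt(130.5536) = 11.426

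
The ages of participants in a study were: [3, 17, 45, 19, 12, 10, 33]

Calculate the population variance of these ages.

179.551

Step 1: Compute the mean: (3 + 17 + 45 + 19 + 12 + 10 + 33) / 7 = 19.8571
Step 2: Compute squared deviations from the mean:
  (3 - 19.8571)^2 = 284.1633
  (17 - 19.8571)^2 = 8.1633
  (45 - 19.8571)^2 = 632.1633
  (19 - 19.8571)^2 = 0.7347
  (12 - 19.8571)^2 = 61.7347
  (10 - 19.8571)^2 = 97.1633
  (33 - 19.8571)^2 = 172.7347
Step 3: Sum of squared deviations = 1256.8571
Step 4: Population variance = 1256.8571 / 7 = 179.551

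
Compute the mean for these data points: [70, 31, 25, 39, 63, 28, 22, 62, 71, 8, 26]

40.4545

Step 1: Sum all values: 70 + 31 + 25 + 39 + 63 + 28 + 22 + 62 + 71 + 8 + 26 = 445
Step 2: Count the number of values: n = 11
Step 3: Mean = sum / n = 445 / 11 = 40.4545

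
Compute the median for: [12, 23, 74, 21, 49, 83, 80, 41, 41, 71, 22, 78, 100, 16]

45

Step 1: Sort the data in ascending order: [12, 16, 21, 22, 23, 41, 41, 49, 71, 74, 78, 80, 83, 100]
Step 2: The number of values is n = 14.
Step 3: Since n is even, the median is the average of positions 7 and 8:
  Median = (41 + 49) / 2 = 45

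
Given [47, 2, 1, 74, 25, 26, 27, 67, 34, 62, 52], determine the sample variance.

610.4909

Step 1: Compute the mean: (47 + 2 + 1 + 74 + 25 + 26 + 27 + 67 + 34 + 62 + 52) / 11 = 37.9091
Step 2: Compute squared deviations from the mean:
  (47 - 37.9091)^2 = 82.6446
  (2 - 37.9091)^2 = 1289.4628
  (1 - 37.9091)^2 = 1362.281
  (74 - 37.9091)^2 = 1302.5537
  (25 - 37.9091)^2 = 166.6446
  (26 - 37.9091)^2 = 141.8264
  (27 - 37.9091)^2 = 119.0083
  (67 - 37.9091)^2 = 846.281
  (34 - 37.9091)^2 = 15.281
  (62 - 37.9091)^2 = 580.3719
  (52 - 37.9091)^2 = 198.5537
Step 3: Sum of squared deviations = 6104.9091
Step 4: Sample variance = 6104.9091 / 10 = 610.4909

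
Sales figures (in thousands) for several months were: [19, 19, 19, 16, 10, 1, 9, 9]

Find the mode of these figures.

19

Step 1: Count the frequency of each value:
  1: appears 1 time(s)
  9: appears 2 time(s)
  10: appears 1 time(s)
  16: appears 1 time(s)
  19: appears 3 time(s)
Step 2: The value 19 appears most frequently (3 times).
Step 3: Mode = 19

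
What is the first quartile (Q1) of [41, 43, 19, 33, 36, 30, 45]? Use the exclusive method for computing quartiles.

30

Step 1: Sort the data: [19, 30, 33, 36, 41, 43, 45]
Step 2: n = 7
Step 3: Using the exclusive quartile method:
  Q1 = 30
  Q2 (median) = 36
  Q3 = 43
  IQR = Q3 - Q1 = 43 - 30 = 13
Step 4: Q1 = 30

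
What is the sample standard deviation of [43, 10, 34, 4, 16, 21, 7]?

14.5111

Step 1: Compute the mean: 19.2857
Step 2: Sum of squared deviations from the mean: 1263.4286
Step 3: Sample variance = 1263.4286 / 6 = 210.5714
Step 4: Standard deviation = sqrt(210.5714) = 14.5111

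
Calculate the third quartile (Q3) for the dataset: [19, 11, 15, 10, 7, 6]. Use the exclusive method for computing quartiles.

16

Step 1: Sort the data: [6, 7, 10, 11, 15, 19]
Step 2: n = 6
Step 3: Using the exclusive quartile method:
  Q1 = 6.75
  Q2 (median) = 10.5
  Q3 = 16
  IQR = Q3 - Q1 = 16 - 6.75 = 9.25
Step 4: Q3 = 16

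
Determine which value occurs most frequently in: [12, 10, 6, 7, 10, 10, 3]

10

Step 1: Count the frequency of each value:
  3: appears 1 time(s)
  6: appears 1 time(s)
  7: appears 1 time(s)
  10: appears 3 time(s)
  12: appears 1 time(s)
Step 2: The value 10 appears most frequently (3 times).
Step 3: Mode = 10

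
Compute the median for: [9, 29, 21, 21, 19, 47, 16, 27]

21

Step 1: Sort the data in ascending order: [9, 16, 19, 21, 21, 27, 29, 47]
Step 2: The number of values is n = 8.
Step 3: Since n is even, the median is the average of positions 4 and 5:
  Median = (21 + 21) / 2 = 21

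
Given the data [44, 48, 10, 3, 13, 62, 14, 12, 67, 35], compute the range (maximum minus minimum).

64

Step 1: Identify the maximum value: max = 67
Step 2: Identify the minimum value: min = 3
Step 3: Range = max - min = 67 - 3 = 64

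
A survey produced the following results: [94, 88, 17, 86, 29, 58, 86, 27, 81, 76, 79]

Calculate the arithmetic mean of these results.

65.5455

Step 1: Sum all values: 94 + 88 + 17 + 86 + 29 + 58 + 86 + 27 + 81 + 76 + 79 = 721
Step 2: Count the number of values: n = 11
Step 3: Mean = sum / n = 721 / 11 = 65.5455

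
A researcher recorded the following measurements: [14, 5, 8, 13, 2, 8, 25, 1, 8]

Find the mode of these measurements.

8

Step 1: Count the frequency of each value:
  1: appears 1 time(s)
  2: appears 1 time(s)
  5: appears 1 time(s)
  8: appears 3 time(s)
  13: appears 1 time(s)
  14: appears 1 time(s)
  25: appears 1 time(s)
Step 2: The value 8 appears most frequently (3 times).
Step 3: Mode = 8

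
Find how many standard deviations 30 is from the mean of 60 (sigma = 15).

-2

Step 1: Recall the z-score formula: z = (x - mu) / sigma
Step 2: Substitute values: z = (30 - 60) / 15
Step 3: z = -30 / 15 = -2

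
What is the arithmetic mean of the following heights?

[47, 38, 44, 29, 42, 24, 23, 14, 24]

31.6667

Step 1: Sum all values: 47 + 38 + 44 + 29 + 42 + 24 + 23 + 14 + 24 = 285
Step 2: Count the number of values: n = 9
Step 3: Mean = sum / n = 285 / 9 = 31.6667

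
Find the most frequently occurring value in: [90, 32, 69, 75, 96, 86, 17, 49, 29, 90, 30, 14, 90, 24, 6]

90

Step 1: Count the frequency of each value:
  6: appears 1 time(s)
  14: appears 1 time(s)
  17: appears 1 time(s)
  24: appears 1 time(s)
  29: appears 1 time(s)
  30: appears 1 time(s)
  32: appears 1 time(s)
  49: appears 1 time(s)
  69: appears 1 time(s)
  75: appears 1 time(s)
  86: appears 1 time(s)
  90: appears 3 time(s)
  96: appears 1 time(s)
Step 2: The value 90 appears most frequently (3 times).
Step 3: Mode = 90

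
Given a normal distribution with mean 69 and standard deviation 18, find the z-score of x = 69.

0

Step 1: Recall the z-score formula: z = (x - mu) / sigma
Step 2: Substitute values: z = (69 - 69) / 18
Step 3: z = 0 / 18 = 0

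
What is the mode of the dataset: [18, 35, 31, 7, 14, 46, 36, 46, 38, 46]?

46

Step 1: Count the frequency of each value:
  7: appears 1 time(s)
  14: appears 1 time(s)
  18: appears 1 time(s)
  31: appears 1 time(s)
  35: appears 1 time(s)
  36: appears 1 time(s)
  38: appears 1 time(s)
  46: appears 3 time(s)
Step 2: The value 46 appears most frequently (3 times).
Step 3: Mode = 46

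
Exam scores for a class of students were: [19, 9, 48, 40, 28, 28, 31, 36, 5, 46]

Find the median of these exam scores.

29.5

Step 1: Sort the data in ascending order: [5, 9, 19, 28, 28, 31, 36, 40, 46, 48]
Step 2: The number of values is n = 10.
Step 3: Since n is even, the median is the average of positions 5 and 6:
  Median = (28 + 31) / 2 = 29.5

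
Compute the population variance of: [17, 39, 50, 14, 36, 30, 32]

133.8367

Step 1: Compute the mean: (17 + 39 + 50 + 14 + 36 + 30 + 32) / 7 = 31.1429
Step 2: Compute squared deviations from the mean:
  (17 - 31.1429)^2 = 200.0204
  (39 - 31.1429)^2 = 61.7347
  (50 - 31.1429)^2 = 355.5918
  (14 - 31.1429)^2 = 293.8776
  (36 - 31.1429)^2 = 23.5918
  (30 - 31.1429)^2 = 1.3061
  (32 - 31.1429)^2 = 0.7347
Step 3: Sum of squared deviations = 936.8571
Step 4: Population variance = 936.8571 / 7 = 133.8367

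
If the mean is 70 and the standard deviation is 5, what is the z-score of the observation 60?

-2

Step 1: Recall the z-score formula: z = (x - mu) / sigma
Step 2: Substitute values: z = (60 - 70) / 5
Step 3: z = -10 / 5 = -2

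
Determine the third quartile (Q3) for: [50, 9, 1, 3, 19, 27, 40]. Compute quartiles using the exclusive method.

40

Step 1: Sort the data: [1, 3, 9, 19, 27, 40, 50]
Step 2: n = 7
Step 3: Using the exclusive quartile method:
  Q1 = 3
  Q2 (median) = 19
  Q3 = 40
  IQR = Q3 - Q1 = 40 - 3 = 37
Step 4: Q3 = 40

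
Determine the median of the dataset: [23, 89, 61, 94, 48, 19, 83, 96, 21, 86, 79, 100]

81

Step 1: Sort the data in ascending order: [19, 21, 23, 48, 61, 79, 83, 86, 89, 94, 96, 100]
Step 2: The number of values is n = 12.
Step 3: Since n is even, the median is the average of positions 6 and 7:
  Median = (79 + 83) / 2 = 81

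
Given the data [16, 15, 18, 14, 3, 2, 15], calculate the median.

15

Step 1: Sort the data in ascending order: [2, 3, 14, 15, 15, 16, 18]
Step 2: The number of values is n = 7.
Step 3: Since n is odd, the median is the middle value at position 4: 15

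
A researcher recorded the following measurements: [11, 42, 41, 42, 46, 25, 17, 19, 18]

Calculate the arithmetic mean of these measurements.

29

Step 1: Sum all values: 11 + 42 + 41 + 42 + 46 + 25 + 17 + 19 + 18 = 261
Step 2: Count the number of values: n = 9
Step 3: Mean = sum / n = 261 / 9 = 29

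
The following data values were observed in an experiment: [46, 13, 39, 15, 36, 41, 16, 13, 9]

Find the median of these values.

16

Step 1: Sort the data in ascending order: [9, 13, 13, 15, 16, 36, 39, 41, 46]
Step 2: The number of values is n = 9.
Step 3: Since n is odd, the median is the middle value at position 5: 16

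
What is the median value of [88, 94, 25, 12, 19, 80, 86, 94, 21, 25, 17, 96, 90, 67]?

73.5

Step 1: Sort the data in ascending order: [12, 17, 19, 21, 25, 25, 67, 80, 86, 88, 90, 94, 94, 96]
Step 2: The number of values is n = 14.
Step 3: Since n is even, the median is the average of positions 7 and 8:
  Median = (67 + 80) / 2 = 73.5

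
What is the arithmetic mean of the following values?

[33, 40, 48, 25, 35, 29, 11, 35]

32

Step 1: Sum all values: 33 + 40 + 48 + 25 + 35 + 29 + 11 + 35 = 256
Step 2: Count the number of values: n = 8
Step 3: Mean = sum / n = 256 / 8 = 32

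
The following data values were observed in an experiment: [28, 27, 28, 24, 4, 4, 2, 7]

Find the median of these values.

15.5

Step 1: Sort the data in ascending order: [2, 4, 4, 7, 24, 27, 28, 28]
Step 2: The number of values is n = 8.
Step 3: Since n is even, the median is the average of positions 4 and 5:
  Median = (7 + 24) / 2 = 15.5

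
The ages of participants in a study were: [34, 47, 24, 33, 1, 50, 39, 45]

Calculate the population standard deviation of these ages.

14.8361

Step 1: Compute the mean: 34.125
Step 2: Sum of squared deviations from the mean: 1760.875
Step 3: Population variance = 1760.875 / 8 = 220.1094
Step 4: Standard deviation = sqrt(220.1094) = 14.8361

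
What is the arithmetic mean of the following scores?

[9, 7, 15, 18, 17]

13.2

Step 1: Sum all values: 9 + 7 + 15 + 18 + 17 = 66
Step 2: Count the number of values: n = 5
Step 3: Mean = sum / n = 66 / 5 = 13.2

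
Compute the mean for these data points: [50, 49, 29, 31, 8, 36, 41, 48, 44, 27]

36.3

Step 1: Sum all values: 50 + 49 + 29 + 31 + 8 + 36 + 41 + 48 + 44 + 27 = 363
Step 2: Count the number of values: n = 10
Step 3: Mean = sum / n = 363 / 10 = 36.3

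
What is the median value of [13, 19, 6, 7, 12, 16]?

12.5

Step 1: Sort the data in ascending order: [6, 7, 12, 13, 16, 19]
Step 2: The number of values is n = 6.
Step 3: Since n is even, the median is the average of positions 3 and 4:
  Median = (12 + 13) / 2 = 12.5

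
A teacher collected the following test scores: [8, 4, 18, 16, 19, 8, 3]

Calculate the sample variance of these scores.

44.8095

Step 1: Compute the mean: (8 + 4 + 18 + 16 + 19 + 8 + 3) / 7 = 10.8571
Step 2: Compute squared deviations from the mean:
  (8 - 10.8571)^2 = 8.1633
  (4 - 10.8571)^2 = 47.0204
  (18 - 10.8571)^2 = 51.0204
  (16 - 10.8571)^2 = 26.449
  (19 - 10.8571)^2 = 66.3061
  (8 - 10.8571)^2 = 8.1633
  (3 - 10.8571)^2 = 61.7347
Step 3: Sum of squared deviations = 268.8571
Step 4: Sample variance = 268.8571 / 6 = 44.8095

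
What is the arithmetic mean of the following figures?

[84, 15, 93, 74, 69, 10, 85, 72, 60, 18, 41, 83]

58.6667

Step 1: Sum all values: 84 + 15 + 93 + 74 + 69 + 10 + 85 + 72 + 60 + 18 + 41 + 83 = 704
Step 2: Count the number of values: n = 12
Step 3: Mean = sum / n = 704 / 12 = 58.6667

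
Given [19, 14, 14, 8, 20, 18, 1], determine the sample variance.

46.619

Step 1: Compute the mean: (19 + 14 + 14 + 8 + 20 + 18 + 1) / 7 = 13.4286
Step 2: Compute squared deviations from the mean:
  (19 - 13.4286)^2 = 31.0408
  (14 - 13.4286)^2 = 0.3265
  (14 - 13.4286)^2 = 0.3265
  (8 - 13.4286)^2 = 29.4694
  (20 - 13.4286)^2 = 43.1837
  (18 - 13.4286)^2 = 20.898
  (1 - 13.4286)^2 = 154.4694
Step 3: Sum of squared deviations = 279.7143
Step 4: Sample variance = 279.7143 / 6 = 46.619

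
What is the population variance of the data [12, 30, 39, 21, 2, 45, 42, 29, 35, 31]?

164.64

Step 1: Compute the mean: (12 + 30 + 39 + 21 + 2 + 45 + 42 + 29 + 35 + 31) / 10 = 28.6
Step 2: Compute squared deviations from the mean:
  (12 - 28.6)^2 = 275.56
  (30 - 28.6)^2 = 1.96
  (39 - 28.6)^2 = 108.16
  (21 - 28.6)^2 = 57.76
  (2 - 28.6)^2 = 707.56
  (45 - 28.6)^2 = 268.96
  (42 - 28.6)^2 = 179.56
  (29 - 28.6)^2 = 0.16
  (35 - 28.6)^2 = 40.96
  (31 - 28.6)^2 = 5.76
Step 3: Sum of squared deviations = 1646.4
Step 4: Population variance = 1646.4 / 10 = 164.64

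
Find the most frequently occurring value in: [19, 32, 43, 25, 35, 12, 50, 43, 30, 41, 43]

43

Step 1: Count the frequency of each value:
  12: appears 1 time(s)
  19: appears 1 time(s)
  25: appears 1 time(s)
  30: appears 1 time(s)
  32: appears 1 time(s)
  35: appears 1 time(s)
  41: appears 1 time(s)
  43: appears 3 time(s)
  50: appears 1 time(s)
Step 2: The value 43 appears most frequently (3 times).
Step 3: Mode = 43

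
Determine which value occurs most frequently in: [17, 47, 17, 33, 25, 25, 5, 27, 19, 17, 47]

17

Step 1: Count the frequency of each value:
  5: appears 1 time(s)
  17: appears 3 time(s)
  19: appears 1 time(s)
  25: appears 2 time(s)
  27: appears 1 time(s)
  33: appears 1 time(s)
  47: appears 2 time(s)
Step 2: The value 17 appears most frequently (3 times).
Step 3: Mode = 17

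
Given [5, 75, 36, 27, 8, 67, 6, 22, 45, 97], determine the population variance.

912.76

Step 1: Compute the mean: (5 + 75 + 36 + 27 + 8 + 67 + 6 + 22 + 45 + 97) / 10 = 38.8
Step 2: Compute squared deviations from the mean:
  (5 - 38.8)^2 = 1142.44
  (75 - 38.8)^2 = 1310.44
  (36 - 38.8)^2 = 7.84
  (27 - 38.8)^2 = 139.24
  (8 - 38.8)^2 = 948.64
  (67 - 38.8)^2 = 795.24
  (6 - 38.8)^2 = 1075.84
  (22 - 38.8)^2 = 282.24
  (45 - 38.8)^2 = 38.44
  (97 - 38.8)^2 = 3387.24
Step 3: Sum of squared deviations = 9127.6
Step 4: Population variance = 9127.6 / 10 = 912.76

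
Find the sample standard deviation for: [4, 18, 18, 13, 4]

7.0569

Step 1: Compute the mean: 11.4
Step 2: Sum of squared deviations from the mean: 199.2
Step 3: Sample variance = 199.2 / 4 = 49.8
Step 4: Standard deviation = sqrt(49.8) = 7.0569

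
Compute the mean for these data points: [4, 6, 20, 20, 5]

11

Step 1: Sum all values: 4 + 6 + 20 + 20 + 5 = 55
Step 2: Count the number of values: n = 5
Step 3: Mean = sum / n = 55 / 5 = 11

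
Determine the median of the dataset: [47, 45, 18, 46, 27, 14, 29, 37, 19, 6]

28

Step 1: Sort the data in ascending order: [6, 14, 18, 19, 27, 29, 37, 45, 46, 47]
Step 2: The number of values is n = 10.
Step 3: Since n is even, the median is the average of positions 5 and 6:
  Median = (27 + 29) / 2 = 28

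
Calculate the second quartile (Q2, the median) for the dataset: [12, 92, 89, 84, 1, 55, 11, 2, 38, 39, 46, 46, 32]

39

Step 1: Sort the data: [1, 2, 11, 12, 32, 38, 39, 46, 46, 55, 84, 89, 92]
Step 2: n = 13
Step 3: Q2 is the median. Since n is odd, it is the middle value at position 7: 39
Step 4: Q2 = 39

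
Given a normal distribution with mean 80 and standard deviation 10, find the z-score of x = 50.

-3

Step 1: Recall the z-score formula: z = (x - mu) / sigma
Step 2: Substitute values: z = (50 - 80) / 10
Step 3: z = -30 / 10 = -3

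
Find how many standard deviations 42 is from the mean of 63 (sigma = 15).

-1.4

Step 1: Recall the z-score formula: z = (x - mu) / sigma
Step 2: Substitute values: z = (42 - 63) / 15
Step 3: z = -21 / 15 = -1.4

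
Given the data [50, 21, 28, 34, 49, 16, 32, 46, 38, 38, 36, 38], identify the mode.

38

Step 1: Count the frequency of each value:
  16: appears 1 time(s)
  21: appears 1 time(s)
  28: appears 1 time(s)
  32: appears 1 time(s)
  34: appears 1 time(s)
  36: appears 1 time(s)
  38: appears 3 time(s)
  46: appears 1 time(s)
  49: appears 1 time(s)
  50: appears 1 time(s)
Step 2: The value 38 appears most frequently (3 times).
Step 3: Mode = 38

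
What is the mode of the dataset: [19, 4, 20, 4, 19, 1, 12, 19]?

19

Step 1: Count the frequency of each value:
  1: appears 1 time(s)
  4: appears 2 time(s)
  12: appears 1 time(s)
  19: appears 3 time(s)
  20: appears 1 time(s)
Step 2: The value 19 appears most frequently (3 times).
Step 3: Mode = 19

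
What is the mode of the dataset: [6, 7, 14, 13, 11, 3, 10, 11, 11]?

11

Step 1: Count the frequency of each value:
  3: appears 1 time(s)
  6: appears 1 time(s)
  7: appears 1 time(s)
  10: appears 1 time(s)
  11: appears 3 time(s)
  13: appears 1 time(s)
  14: appears 1 time(s)
Step 2: The value 11 appears most frequently (3 times).
Step 3: Mode = 11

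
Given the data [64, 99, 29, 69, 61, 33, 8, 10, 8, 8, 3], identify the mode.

8

Step 1: Count the frequency of each value:
  3: appears 1 time(s)
  8: appears 3 time(s)
  10: appears 1 time(s)
  29: appears 1 time(s)
  33: appears 1 time(s)
  61: appears 1 time(s)
  64: appears 1 time(s)
  69: appears 1 time(s)
  99: appears 1 time(s)
Step 2: The value 8 appears most frequently (3 times).
Step 3: Mode = 8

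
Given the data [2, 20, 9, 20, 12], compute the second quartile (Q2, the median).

12

Step 1: Sort the data: [2, 9, 12, 20, 20]
Step 2: n = 5
Step 3: Q2 is the median. Since n is odd, it is the middle value at position 3: 12
Step 4: Q2 = 12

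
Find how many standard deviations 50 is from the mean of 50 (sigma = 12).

0

Step 1: Recall the z-score formula: z = (x - mu) / sigma
Step 2: Substitute values: z = (50 - 50) / 12
Step 3: z = 0 / 12 = 0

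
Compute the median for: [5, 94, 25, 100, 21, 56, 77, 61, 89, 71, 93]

71

Step 1: Sort the data in ascending order: [5, 21, 25, 56, 61, 71, 77, 89, 93, 94, 100]
Step 2: The number of values is n = 11.
Step 3: Since n is odd, the median is the middle value at position 6: 71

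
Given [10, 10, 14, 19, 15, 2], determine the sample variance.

33.8667

Step 1: Compute the mean: (10 + 10 + 14 + 19 + 15 + 2) / 6 = 11.6667
Step 2: Compute squared deviations from the mean:
  (10 - 11.6667)^2 = 2.7778
  (10 - 11.6667)^2 = 2.7778
  (14 - 11.6667)^2 = 5.4444
  (19 - 11.6667)^2 = 53.7778
  (15 - 11.6667)^2 = 11.1111
  (2 - 11.6667)^2 = 93.4444
Step 3: Sum of squared deviations = 169.3333
Step 4: Sample variance = 169.3333 / 5 = 33.8667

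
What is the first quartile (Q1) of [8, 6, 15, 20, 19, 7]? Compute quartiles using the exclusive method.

6.75

Step 1: Sort the data: [6, 7, 8, 15, 19, 20]
Step 2: n = 6
Step 3: Using the exclusive quartile method:
  Q1 = 6.75
  Q2 (median) = 11.5
  Q3 = 19.25
  IQR = Q3 - Q1 = 19.25 - 6.75 = 12.5
Step 4: Q1 = 6.75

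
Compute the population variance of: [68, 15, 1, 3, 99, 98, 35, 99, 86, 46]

1455.2

Step 1: Compute the mean: (68 + 15 + 1 + 3 + 99 + 98 + 35 + 99 + 86 + 46) / 10 = 55
Step 2: Compute squared deviations from the mean:
  (68 - 55)^2 = 169
  (15 - 55)^2 = 1600
  (1 - 55)^2 = 2916
  (3 - 55)^2 = 2704
  (99 - 55)^2 = 1936
  (98 - 55)^2 = 1849
  (35 - 55)^2 = 400
  (99 - 55)^2 = 1936
  (86 - 55)^2 = 961
  (46 - 55)^2 = 81
Step 3: Sum of squared deviations = 14552
Step 4: Population variance = 14552 / 10 = 1455.2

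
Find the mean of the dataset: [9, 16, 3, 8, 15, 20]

11.8333

Step 1: Sum all values: 9 + 16 + 3 + 8 + 15 + 20 = 71
Step 2: Count the number of values: n = 6
Step 3: Mean = sum / n = 71 / 6 = 11.8333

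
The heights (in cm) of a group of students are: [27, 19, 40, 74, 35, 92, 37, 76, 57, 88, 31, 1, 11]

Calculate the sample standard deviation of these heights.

29.5526

Step 1: Compute the mean: 45.2308
Step 2: Sum of squared deviations from the mean: 10480.3077
Step 3: Sample variance = 10480.3077 / 12 = 873.359
Step 4: Standard deviation = sqrt(873.359) = 29.5526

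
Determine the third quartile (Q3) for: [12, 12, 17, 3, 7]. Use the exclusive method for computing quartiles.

14.5

Step 1: Sort the data: [3, 7, 12, 12, 17]
Step 2: n = 5
Step 3: Using the exclusive quartile method:
  Q1 = 5
  Q2 (median) = 12
  Q3 = 14.5
  IQR = Q3 - Q1 = 14.5 - 5 = 9.5
Step 4: Q3 = 14.5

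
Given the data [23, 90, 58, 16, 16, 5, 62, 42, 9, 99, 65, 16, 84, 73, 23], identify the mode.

16

Step 1: Count the frequency of each value:
  5: appears 1 time(s)
  9: appears 1 time(s)
  16: appears 3 time(s)
  23: appears 2 time(s)
  42: appears 1 time(s)
  58: appears 1 time(s)
  62: appears 1 time(s)
  65: appears 1 time(s)
  73: appears 1 time(s)
  84: appears 1 time(s)
  90: appears 1 time(s)
  99: appears 1 time(s)
Step 2: The value 16 appears most frequently (3 times).
Step 3: Mode = 16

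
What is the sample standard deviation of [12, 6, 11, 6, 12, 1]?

4.4272

Step 1: Compute the mean: 8
Step 2: Sum of squared deviations from the mean: 98
Step 3: Sample variance = 98 / 5 = 19.6
Step 4: Standard deviation = sqrt(19.6) = 4.4272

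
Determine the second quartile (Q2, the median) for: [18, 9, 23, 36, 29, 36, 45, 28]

28.5

Step 1: Sort the data: [9, 18, 23, 28, 29, 36, 36, 45]
Step 2: n = 8
Step 3: Q2 is the median. Since n is even, it is the average of the values at positions 4 and 5:
  Q2 = (28 + 29) / 2 = 28.5
Step 4: Q2 = 28.5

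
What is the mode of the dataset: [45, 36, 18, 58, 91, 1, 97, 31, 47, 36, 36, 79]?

36

Step 1: Count the frequency of each value:
  1: appears 1 time(s)
  18: appears 1 time(s)
  31: appears 1 time(s)
  36: appears 3 time(s)
  45: appears 1 time(s)
  47: appears 1 time(s)
  58: appears 1 time(s)
  79: appears 1 time(s)
  91: appears 1 time(s)
  97: appears 1 time(s)
Step 2: The value 36 appears most frequently (3 times).
Step 3: Mode = 36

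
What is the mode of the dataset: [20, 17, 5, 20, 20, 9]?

20

Step 1: Count the frequency of each value:
  5: appears 1 time(s)
  9: appears 1 time(s)
  17: appears 1 time(s)
  20: appears 3 time(s)
Step 2: The value 20 appears most frequently (3 times).
Step 3: Mode = 20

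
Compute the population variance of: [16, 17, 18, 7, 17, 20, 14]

15.102

Step 1: Compute the mean: (16 + 17 + 18 + 7 + 17 + 20 + 14) / 7 = 15.5714
Step 2: Compute squared deviations from the mean:
  (16 - 15.5714)^2 = 0.1837
  (17 - 15.5714)^2 = 2.0408
  (18 - 15.5714)^2 = 5.898
  (7 - 15.5714)^2 = 73.4694
  (17 - 15.5714)^2 = 2.0408
  (20 - 15.5714)^2 = 19.6122
  (14 - 15.5714)^2 = 2.4694
Step 3: Sum of squared deviations = 105.7143
Step 4: Population variance = 105.7143 / 7 = 15.102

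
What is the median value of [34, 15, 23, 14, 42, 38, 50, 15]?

28.5

Step 1: Sort the data in ascending order: [14, 15, 15, 23, 34, 38, 42, 50]
Step 2: The number of values is n = 8.
Step 3: Since n is even, the median is the average of positions 4 and 5:
  Median = (23 + 34) / 2 = 28.5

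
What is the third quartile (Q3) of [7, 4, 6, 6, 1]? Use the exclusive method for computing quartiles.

6.5

Step 1: Sort the data: [1, 4, 6, 6, 7]
Step 2: n = 5
Step 3: Using the exclusive quartile method:
  Q1 = 2.5
  Q2 (median) = 6
  Q3 = 6.5
  IQR = Q3 - Q1 = 6.5 - 2.5 = 4
Step 4: Q3 = 6.5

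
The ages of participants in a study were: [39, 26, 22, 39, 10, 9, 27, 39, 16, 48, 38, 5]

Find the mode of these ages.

39

Step 1: Count the frequency of each value:
  5: appears 1 time(s)
  9: appears 1 time(s)
  10: appears 1 time(s)
  16: appears 1 time(s)
  22: appears 1 time(s)
  26: appears 1 time(s)
  27: appears 1 time(s)
  38: appears 1 time(s)
  39: appears 3 time(s)
  48: appears 1 time(s)
Step 2: The value 39 appears most frequently (3 times).
Step 3: Mode = 39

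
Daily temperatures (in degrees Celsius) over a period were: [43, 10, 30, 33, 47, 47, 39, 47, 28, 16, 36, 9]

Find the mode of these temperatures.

47

Step 1: Count the frequency of each value:
  9: appears 1 time(s)
  10: appears 1 time(s)
  16: appears 1 time(s)
  28: appears 1 time(s)
  30: appears 1 time(s)
  33: appears 1 time(s)
  36: appears 1 time(s)
  39: appears 1 time(s)
  43: appears 1 time(s)
  47: appears 3 time(s)
Step 2: The value 47 appears most frequently (3 times).
Step 3: Mode = 47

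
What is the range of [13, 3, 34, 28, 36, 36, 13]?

33

Step 1: Identify the maximum value: max = 36
Step 2: Identify the minimum value: min = 3
Step 3: Range = max - min = 36 - 3 = 33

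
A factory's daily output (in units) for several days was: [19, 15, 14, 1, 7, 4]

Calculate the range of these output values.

18

Step 1: Identify the maximum value: max = 19
Step 2: Identify the minimum value: min = 1
Step 3: Range = max - min = 19 - 1 = 18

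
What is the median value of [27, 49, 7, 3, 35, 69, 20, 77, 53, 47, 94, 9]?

41

Step 1: Sort the data in ascending order: [3, 7, 9, 20, 27, 35, 47, 49, 53, 69, 77, 94]
Step 2: The number of values is n = 12.
Step 3: Since n is even, the median is the average of positions 6 and 7:
  Median = (35 + 47) / 2 = 41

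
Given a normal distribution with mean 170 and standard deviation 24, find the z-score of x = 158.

-0.5

Step 1: Recall the z-score formula: z = (x - mu) / sigma
Step 2: Substitute values: z = (158 - 170) / 24
Step 3: z = -12 / 24 = -0.5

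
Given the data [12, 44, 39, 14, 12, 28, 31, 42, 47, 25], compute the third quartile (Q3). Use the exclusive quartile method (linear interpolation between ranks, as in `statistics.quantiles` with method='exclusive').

42.5

Step 1: Sort the data: [12, 12, 14, 25, 28, 31, 39, 42, 44, 47]
Step 2: n = 10
Step 3: Using the exclusive quartile method:
  Q1 = 13.5
  Q2 (median) = 29.5
  Q3 = 42.5
  IQR = Q3 - Q1 = 42.5 - 13.5 = 29
Step 4: Q3 = 42.5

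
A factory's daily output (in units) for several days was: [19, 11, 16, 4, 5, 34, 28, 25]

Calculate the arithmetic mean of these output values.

17.75

Step 1: Sum all values: 19 + 11 + 16 + 4 + 5 + 34 + 28 + 25 = 142
Step 2: Count the number of values: n = 8
Step 3: Mean = sum / n = 142 / 8 = 17.75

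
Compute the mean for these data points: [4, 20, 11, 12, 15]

12.4

Step 1: Sum all values: 4 + 20 + 11 + 12 + 15 = 62
Step 2: Count the number of values: n = 5
Step 3: Mean = sum / n = 62 / 5 = 12.4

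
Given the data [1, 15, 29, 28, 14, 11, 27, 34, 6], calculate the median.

15

Step 1: Sort the data in ascending order: [1, 6, 11, 14, 15, 27, 28, 29, 34]
Step 2: The number of values is n = 9.
Step 3: Since n is odd, the median is the middle value at position 5: 15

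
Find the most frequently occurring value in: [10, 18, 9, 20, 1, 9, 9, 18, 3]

9

Step 1: Count the frequency of each value:
  1: appears 1 time(s)
  3: appears 1 time(s)
  9: appears 3 time(s)
  10: appears 1 time(s)
  18: appears 2 time(s)
  20: appears 1 time(s)
Step 2: The value 9 appears most frequently (3 times).
Step 3: Mode = 9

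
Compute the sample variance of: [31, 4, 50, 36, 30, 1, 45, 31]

308.8571

Step 1: Compute the mean: (31 + 4 + 50 + 36 + 30 + 1 + 45 + 31) / 8 = 28.5
Step 2: Compute squared deviations from the mean:
  (31 - 28.5)^2 = 6.25
  (4 - 28.5)^2 = 600.25
  (50 - 28.5)^2 = 462.25
  (36 - 28.5)^2 = 56.25
  (30 - 28.5)^2 = 2.25
  (1 - 28.5)^2 = 756.25
  (45 - 28.5)^2 = 272.25
  (31 - 28.5)^2 = 6.25
Step 3: Sum of squared deviations = 2162
Step 4: Sample variance = 2162 / 7 = 308.8571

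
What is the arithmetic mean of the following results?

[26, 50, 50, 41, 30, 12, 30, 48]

35.875

Step 1: Sum all values: 26 + 50 + 50 + 41 + 30 + 12 + 30 + 48 = 287
Step 2: Count the number of values: n = 8
Step 3: Mean = sum / n = 287 / 8 = 35.875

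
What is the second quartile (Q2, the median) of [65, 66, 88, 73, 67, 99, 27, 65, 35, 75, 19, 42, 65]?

65

Step 1: Sort the data: [19, 27, 35, 42, 65, 65, 65, 66, 67, 73, 75, 88, 99]
Step 2: n = 13
Step 3: Q2 is the median. Since n is odd, it is the middle value at position 7: 65
Step 4: Q2 = 65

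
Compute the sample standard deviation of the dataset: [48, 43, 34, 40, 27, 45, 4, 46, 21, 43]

14.0036

Step 1: Compute the mean: 35.1
Step 2: Sum of squared deviations from the mean: 1764.9
Step 3: Sample variance = 1764.9 / 9 = 196.1
Step 4: Standard deviation = sqrt(196.1) = 14.0036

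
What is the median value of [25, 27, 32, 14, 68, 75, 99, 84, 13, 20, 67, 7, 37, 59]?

34.5

Step 1: Sort the data in ascending order: [7, 13, 14, 20, 25, 27, 32, 37, 59, 67, 68, 75, 84, 99]
Step 2: The number of values is n = 14.
Step 3: Since n is even, the median is the average of positions 7 and 8:
  Median = (32 + 37) / 2 = 34.5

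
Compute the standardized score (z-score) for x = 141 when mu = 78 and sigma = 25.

2.52

Step 1: Recall the z-score formula: z = (x - mu) / sigma
Step 2: Substitute values: z = (141 - 78) / 25
Step 3: z = 63 / 25 = 2.52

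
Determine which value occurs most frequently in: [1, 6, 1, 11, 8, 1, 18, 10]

1

Step 1: Count the frequency of each value:
  1: appears 3 time(s)
  6: appears 1 time(s)
  8: appears 1 time(s)
  10: appears 1 time(s)
  11: appears 1 time(s)
  18: appears 1 time(s)
Step 2: The value 1 appears most frequently (3 times).
Step 3: Mode = 1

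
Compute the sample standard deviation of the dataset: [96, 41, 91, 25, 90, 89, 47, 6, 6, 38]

35.8467

Step 1: Compute the mean: 52.9
Step 2: Sum of squared deviations from the mean: 11564.9
Step 3: Sample variance = 11564.9 / 9 = 1284.9889
Step 4: Standard deviation = sqrt(1284.9889) = 35.8467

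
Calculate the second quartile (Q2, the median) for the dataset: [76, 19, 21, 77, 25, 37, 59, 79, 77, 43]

51

Step 1: Sort the data: [19, 21, 25, 37, 43, 59, 76, 77, 77, 79]
Step 2: n = 10
Step 3: Q2 is the median. Since n is even, it is the average of the values at positions 5 and 6:
  Q2 = (43 + 59) / 2 = 51
Step 4: Q2 = 51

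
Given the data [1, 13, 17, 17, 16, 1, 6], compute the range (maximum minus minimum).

16

Step 1: Identify the maximum value: max = 17
Step 2: Identify the minimum value: min = 1
Step 3: Range = max - min = 17 - 1 = 16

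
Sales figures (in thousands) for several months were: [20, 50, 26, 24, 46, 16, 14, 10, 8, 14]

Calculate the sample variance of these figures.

209.0667

Step 1: Compute the mean: (20 + 50 + 26 + 24 + 46 + 16 + 14 + 10 + 8 + 14) / 10 = 22.8
Step 2: Compute squared deviations from the mean:
  (20 - 22.8)^2 = 7.84
  (50 - 22.8)^2 = 739.84
  (26 - 22.8)^2 = 10.24
  (24 - 22.8)^2 = 1.44
  (46 - 22.8)^2 = 538.24
  (16 - 22.8)^2 = 46.24
  (14 - 22.8)^2 = 77.44
  (10 - 22.8)^2 = 163.84
  (8 - 22.8)^2 = 219.04
  (14 - 22.8)^2 = 77.44
Step 3: Sum of squared deviations = 1881.6
Step 4: Sample variance = 1881.6 / 9 = 209.0667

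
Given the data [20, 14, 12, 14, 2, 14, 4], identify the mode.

14

Step 1: Count the frequency of each value:
  2: appears 1 time(s)
  4: appears 1 time(s)
  12: appears 1 time(s)
  14: appears 3 time(s)
  20: appears 1 time(s)
Step 2: The value 14 appears most frequently (3 times).
Step 3: Mode = 14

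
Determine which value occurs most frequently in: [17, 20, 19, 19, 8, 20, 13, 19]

19

Step 1: Count the frequency of each value:
  8: appears 1 time(s)
  13: appears 1 time(s)
  17: appears 1 time(s)
  19: appears 3 time(s)
  20: appears 2 time(s)
Step 2: The value 19 appears most frequently (3 times).
Step 3: Mode = 19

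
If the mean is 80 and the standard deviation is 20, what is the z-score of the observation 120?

2

Step 1: Recall the z-score formula: z = (x - mu) / sigma
Step 2: Substitute values: z = (120 - 80) / 20
Step 3: z = 40 / 20 = 2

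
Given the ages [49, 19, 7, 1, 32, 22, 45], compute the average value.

25

Step 1: Sum all values: 49 + 19 + 7 + 1 + 32 + 22 + 45 = 175
Step 2: Count the number of values: n = 7
Step 3: Mean = sum / n = 175 / 7 = 25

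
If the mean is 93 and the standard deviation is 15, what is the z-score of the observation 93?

0

Step 1: Recall the z-score formula: z = (x - mu) / sigma
Step 2: Substitute values: z = (93 - 93) / 15
Step 3: z = 0 / 15 = 0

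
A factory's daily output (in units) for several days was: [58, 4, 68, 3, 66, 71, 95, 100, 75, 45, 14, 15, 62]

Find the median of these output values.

62

Step 1: Sort the data in ascending order: [3, 4, 14, 15, 45, 58, 62, 66, 68, 71, 75, 95, 100]
Step 2: The number of values is n = 13.
Step 3: Since n is odd, the median is the middle value at position 7: 62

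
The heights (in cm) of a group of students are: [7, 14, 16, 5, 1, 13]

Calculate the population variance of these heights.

28.8889

Step 1: Compute the mean: (7 + 14 + 16 + 5 + 1 + 13) / 6 = 9.3333
Step 2: Compute squared deviations from the mean:
  (7 - 9.3333)^2 = 5.4444
  (14 - 9.3333)^2 = 21.7778
  (16 - 9.3333)^2 = 44.4444
  (5 - 9.3333)^2 = 18.7778
  (1 - 9.3333)^2 = 69.4444
  (13 - 9.3333)^2 = 13.4444
Step 3: Sum of squared deviations = 173.3333
Step 4: Population variance = 173.3333 / 6 = 28.8889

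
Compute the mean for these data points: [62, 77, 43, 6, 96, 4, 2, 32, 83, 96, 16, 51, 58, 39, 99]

50.9333

Step 1: Sum all values: 62 + 77 + 43 + 6 + 96 + 4 + 2 + 32 + 83 + 96 + 16 + 51 + 58 + 39 + 99 = 764
Step 2: Count the number of values: n = 15
Step 3: Mean = sum / n = 764 / 15 = 50.9333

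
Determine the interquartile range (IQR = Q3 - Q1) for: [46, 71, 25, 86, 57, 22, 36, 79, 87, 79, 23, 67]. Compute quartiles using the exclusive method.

51.25

Step 1: Sort the data: [22, 23, 25, 36, 46, 57, 67, 71, 79, 79, 86, 87]
Step 2: n = 12
Step 3: Using the exclusive quartile method:
  Q1 = 27.75
  Q2 (median) = 62
  Q3 = 79
  IQR = Q3 - Q1 = 79 - 27.75 = 51.25
Step 4: IQR = 51.25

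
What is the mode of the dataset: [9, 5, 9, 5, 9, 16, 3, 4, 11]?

9

Step 1: Count the frequency of each value:
  3: appears 1 time(s)
  4: appears 1 time(s)
  5: appears 2 time(s)
  9: appears 3 time(s)
  11: appears 1 time(s)
  16: appears 1 time(s)
Step 2: The value 9 appears most frequently (3 times).
Step 3: Mode = 9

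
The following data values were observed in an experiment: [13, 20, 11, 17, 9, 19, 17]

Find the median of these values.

17

Step 1: Sort the data in ascending order: [9, 11, 13, 17, 17, 19, 20]
Step 2: The number of values is n = 7.
Step 3: Since n is odd, the median is the middle value at position 4: 17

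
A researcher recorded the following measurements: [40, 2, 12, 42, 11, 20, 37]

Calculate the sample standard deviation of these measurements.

16.123

Step 1: Compute the mean: 23.4286
Step 2: Sum of squared deviations from the mean: 1559.7143
Step 3: Sample variance = 1559.7143 / 6 = 259.9524
Step 4: Standard deviation = sqrt(259.9524) = 16.123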